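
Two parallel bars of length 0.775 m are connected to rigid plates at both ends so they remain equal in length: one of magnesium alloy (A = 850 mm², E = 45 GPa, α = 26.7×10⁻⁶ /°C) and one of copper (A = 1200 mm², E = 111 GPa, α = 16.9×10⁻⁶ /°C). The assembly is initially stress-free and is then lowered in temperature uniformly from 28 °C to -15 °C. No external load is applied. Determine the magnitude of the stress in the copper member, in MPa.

σ ≈ 10.4 MPa (compressive)

Equilibrium of a rigid end plate with no external load gives equal and opposite internal forces ±P in the two members. Since α_{magnesium alloy} > α_{copper}, cooling drives the magnesium alloy into tension and the copper into compression.
Setting the final lengths equal and cancelling L: (α₁ − α₂)ΔT = P/(A₁E₁) + P/(A₂E₂).
|α₁ − α₂|·ΔT = 9.8×10⁻⁶ × 43 = 0.0004214.
1/(A₁E₁) + 1/(A₂E₂) = 1/(850×45×10³) + 1/(1200×111×10³) = 3.365×10⁻⁸ N⁻¹.
So P = 0.0004214 / 3.365×10⁻⁸ = 12.52 kN.
σ_{copper} = P/A₂ = 12520/1200 = 10.44 MPa, compressive.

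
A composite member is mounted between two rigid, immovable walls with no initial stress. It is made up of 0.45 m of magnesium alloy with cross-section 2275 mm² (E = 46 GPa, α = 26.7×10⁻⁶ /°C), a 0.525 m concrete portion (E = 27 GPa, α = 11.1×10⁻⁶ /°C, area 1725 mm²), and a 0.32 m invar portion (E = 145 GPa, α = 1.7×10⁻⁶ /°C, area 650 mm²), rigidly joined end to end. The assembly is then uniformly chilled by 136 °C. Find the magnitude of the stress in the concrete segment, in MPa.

Free thermal contraction of the whole bar: Σ αᵢΔT Lᵢ = 26.7×10⁻⁶×136×450 + 11.1×10⁻⁶×136×525 + 1.7×10⁻⁶×136×320 = 2.501 mm.
The rigid supports impose zero overall length change; the single axial force P common to all segments must satisfy P Σ Lᵢ/(AᵢEᵢ) = δ_free.
The series flexibility is Σ Lᵢ/(AᵢEᵢ) = 450/(2275×46×10³) + 525/(1725×27×10³) + 320/(650×145×10³) = 1.897×10⁻⁵ mm/N.
P = 2.501 / 1.897×10⁻⁵ = 131800 N = 131.8 kN, tensile.
σ_{concrete} = P / A = 131800 / 1725 = 76.43 MPa.

σ ≈ 76.4 MPa (tensile)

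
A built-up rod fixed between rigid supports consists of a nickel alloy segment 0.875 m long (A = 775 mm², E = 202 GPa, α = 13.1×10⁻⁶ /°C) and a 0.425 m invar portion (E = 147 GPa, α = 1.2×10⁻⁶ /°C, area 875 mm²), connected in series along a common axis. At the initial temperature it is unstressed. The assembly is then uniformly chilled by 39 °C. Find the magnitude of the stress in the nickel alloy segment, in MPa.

σ ≈ 67.7 MPa (tensile)

With the walls removed the bar would change length by δ_free = Σ αᵢΔT Lᵢ = 13.1×10⁻⁶×39×875 + 1.2×10⁻⁶×39×425 = 0.4669 mm.
Since the ends are fixed, an axial force P builds up, equal in every segment, with P · Σ Lᵢ/(AᵢEᵢ) = δ_free.
Σ Lᵢ/(AᵢEᵢ) = 875/(775×202×10³) + 425/(875×147×10³) = 8.893×10⁻⁶ mm/N.
So P = 0.4669 / 8.893×10⁻⁶ = 52.5 kN, tensile.
σ_{nickel alloy} = P / A = 52500 / 775 = 67.75 MPa.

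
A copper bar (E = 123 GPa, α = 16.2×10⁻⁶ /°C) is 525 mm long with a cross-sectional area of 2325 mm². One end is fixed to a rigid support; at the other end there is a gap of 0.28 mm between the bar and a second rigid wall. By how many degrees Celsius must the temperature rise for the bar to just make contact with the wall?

ΔT ≈ 32.9 °C

Contact occurs when the free expansion equals the gap: αΔT L = 0.28 mm.
So ΔT = g/(αL) = 0.28/(16.2×10⁻⁶ × 525) = 32.92 °C.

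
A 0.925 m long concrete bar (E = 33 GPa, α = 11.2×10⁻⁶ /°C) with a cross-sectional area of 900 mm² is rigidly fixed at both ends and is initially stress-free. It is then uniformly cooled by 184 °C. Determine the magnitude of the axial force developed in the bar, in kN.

P ≈ 61.2 kN (tensile)

Full restraint means ε = 0, so the stress is σ = EαΔT = 33×10³ × 11.2×10⁻⁶ × 184 = 68.01 MPa.
Then P = σA = 68.01 × 900 mm² = 61.21 kN, tensile.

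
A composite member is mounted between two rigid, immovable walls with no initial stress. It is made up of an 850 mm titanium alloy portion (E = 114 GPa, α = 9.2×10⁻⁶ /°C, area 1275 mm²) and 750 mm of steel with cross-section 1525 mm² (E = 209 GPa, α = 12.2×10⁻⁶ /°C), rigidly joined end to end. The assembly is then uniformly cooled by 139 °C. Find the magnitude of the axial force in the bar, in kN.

P ≈ 288 kN (tensile)

If the supports were absent, the total length change would be Σ αᵢΔT Lᵢ = 9.2×10⁻⁶×139×850 + 12.2×10⁻⁶×139×750 = 2.359 mm.
Since the ends are fixed, an axial force P builds up, equal in every segment, with P · Σ Lᵢ/(AᵢEᵢ) = δ_free.
The series flexibility is Σ Lᵢ/(AᵢEᵢ) = 850/(1275×114×10³) + 750/(1525×209×10³) = 8.201×10⁻⁶ mm/N.
So P = 2.359 / 8.201×10⁻⁶ = 287.6 kN, tensile.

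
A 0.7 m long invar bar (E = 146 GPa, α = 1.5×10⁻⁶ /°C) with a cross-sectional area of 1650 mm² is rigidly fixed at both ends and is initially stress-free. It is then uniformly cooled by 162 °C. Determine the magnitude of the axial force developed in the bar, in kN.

P ≈ 58.5 kN (tensile)

With zero net strain, σ = E·αΔT = 146 GPa × 1.5×10⁻⁶ × 162 = 35.48 MPa.
Axial force P = σA = 35.48 × 1650 = 58540 N = 58.54 kN, tensile.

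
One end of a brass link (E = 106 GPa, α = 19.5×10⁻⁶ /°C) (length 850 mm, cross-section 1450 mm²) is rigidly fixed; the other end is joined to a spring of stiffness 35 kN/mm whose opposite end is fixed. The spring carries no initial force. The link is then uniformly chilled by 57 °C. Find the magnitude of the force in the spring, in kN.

If the spring were absent the link would shorten by αΔT L = 19.5×10⁻⁶ × 57 × 850 = 0.9448 mm.
Let P be the tensile force in the spring. The link extends elastically by PL/(AE) and the spring stretches by P/k; together these equal δ_free.
So P = δ_free / [L/(AE) + 1/k] = 0.9448 / [ 850/(1450×106×10³) + 1/(35×10³) ].
P = 0.9448 / 3.41×10⁻⁵ = 27700 N.

P ≈ 27.7 kN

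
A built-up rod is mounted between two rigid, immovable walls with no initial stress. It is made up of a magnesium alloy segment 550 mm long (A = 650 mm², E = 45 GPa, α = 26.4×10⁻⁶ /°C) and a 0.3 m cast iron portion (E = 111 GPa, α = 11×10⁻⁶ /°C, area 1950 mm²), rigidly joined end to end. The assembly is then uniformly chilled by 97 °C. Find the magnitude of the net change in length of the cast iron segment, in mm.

If the supports were absent, the total length change would be Σ αᵢΔT Lᵢ = 26.4×10⁻⁶×97×550 + 11×10⁻⁶×97×300 = 1.729 mm.
Since the ends are fixed, an axial force P builds up, equal in every segment, with P · Σ Lᵢ/(AᵢEᵢ) = δ_free.
Σ Lᵢ/(AᵢEᵢ) = 550/(650×45×10³) + 300/(1950×111×10³) = 2.019×10⁻⁵ mm/N.
Hence P = δ_free / Σ(L/AE) = 1.729/2.019×10⁻⁵ = 85.62 kN (tensile).
For the cast iron segment, free thermal change = 11×10⁻⁶×97×300 = 0.3201 mm and elastic change from P = 85620×300/(1950×111×10³) = 0.1187 mm; these oppose, so the net change is 0.201 mm (segment shortens).

|ΔL| ≈ 0.201 mm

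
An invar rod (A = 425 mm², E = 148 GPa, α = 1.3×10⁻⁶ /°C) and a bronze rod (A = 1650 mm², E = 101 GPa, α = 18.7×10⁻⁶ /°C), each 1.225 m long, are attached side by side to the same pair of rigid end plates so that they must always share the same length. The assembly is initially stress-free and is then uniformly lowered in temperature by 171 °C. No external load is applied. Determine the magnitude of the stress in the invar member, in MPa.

Equilibrium of a rigid end plate with no external load gives equal and opposite internal forces ±P in the two members. Since α_{bronze} > α_{invar}, cooling drives the bronze into tension and the invar into compression.
Equating the net (thermal + elastic) strains gives |α₁ − α₂|·ΔT = P·[1/(A₁E₁) + 1/(A₂E₂)].
|α₁ − α₂|·ΔT = 17.4×10⁻⁶ × 171 = 0.002975.
1/(A₁E₁) + 1/(A₂E₂) = 1/(425×148×10³) + 1/(1650×101×10³) = 2.19×10⁻⁸ N⁻¹.
So P = 0.002975 / 2.19×10⁻⁸ = 135.9 kN.
σ_{invar} = P/A₁ = 135900/425 = 319.7 MPa, compressive.

σ ≈ 320 MPa (compressive)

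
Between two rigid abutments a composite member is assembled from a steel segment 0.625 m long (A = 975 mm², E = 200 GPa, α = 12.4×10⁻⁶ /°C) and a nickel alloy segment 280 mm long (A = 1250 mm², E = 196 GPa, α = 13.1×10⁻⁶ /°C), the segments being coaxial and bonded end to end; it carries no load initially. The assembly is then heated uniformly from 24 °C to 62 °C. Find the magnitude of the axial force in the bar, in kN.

P ≈ 99.8 kN (compressive)

If the supports were absent, the total length change would be Σ αᵢΔT Lᵢ = 12.4×10⁻⁶×38×625 + 13.1×10⁻⁶×38×280 = 0.4339 mm.
The rigid supports impose zero overall length change; the single axial force P common to all segments must satisfy P Σ Lᵢ/(AᵢEᵢ) = δ_free.
The series flexibility is Σ Lᵢ/(AᵢEᵢ) = 625/(975×200×10³) + 280/(1250×196×10³) = 4.348×10⁻⁶ mm/N.
So P = 0.4339 / 4.348×10⁻⁶ = 99.79 kN, compressive.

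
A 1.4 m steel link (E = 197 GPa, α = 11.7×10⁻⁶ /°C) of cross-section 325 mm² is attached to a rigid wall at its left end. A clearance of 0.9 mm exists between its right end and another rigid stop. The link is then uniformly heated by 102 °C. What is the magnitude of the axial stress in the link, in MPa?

Unrestrained expansion: δ_free = αΔT L = 11.7×10⁻⁶ × 102 × 1400 = 1.671 mm.
The gap closes (δ_free > 0.9 mm) and the wall then resists a further 1.671 − 0.9 = 0.7708 mm of expansion.
That suppressed elongation corresponds to σ = E·Δ/L = 197×10³ × 0.7708/1400 = 108.5 MPa.

σ ≈ 108 MPa (compressive)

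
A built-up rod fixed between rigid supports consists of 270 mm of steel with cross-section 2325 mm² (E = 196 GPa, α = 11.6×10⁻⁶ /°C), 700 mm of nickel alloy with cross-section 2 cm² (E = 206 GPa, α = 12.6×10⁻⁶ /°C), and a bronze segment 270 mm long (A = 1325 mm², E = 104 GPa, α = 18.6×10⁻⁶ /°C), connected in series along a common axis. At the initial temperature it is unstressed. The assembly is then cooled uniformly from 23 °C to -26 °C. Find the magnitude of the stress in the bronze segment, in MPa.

With the walls removed the bar would change length by δ_free = Σ αᵢΔT Lᵢ = 11.6×10⁻⁶×49×270 + 12.6×10⁻⁶×49×700 + 18.6×10⁻⁶×49×270 = 0.8317 mm.
The rigid supports impose zero overall length change; the single axial force P common to all segments must satisfy P Σ Lᵢ/(AᵢEᵢ) = δ_free.
The series flexibility is Σ Lᵢ/(AᵢEᵢ) = 270/(2325×196×10³) + 700/(200×206×10³) + 270/(1325×104×10³) = 1.954×10⁻⁵ mm/N.
Hence P = δ_free / Σ(L/AE) = 0.8317/1.954×10⁻⁵ = 42.56 kN (tensile).
σ_{bronze} = P / A = 42560 / 1325 = 32.12 MPa.

σ ≈ 32.1 MPa (tensile)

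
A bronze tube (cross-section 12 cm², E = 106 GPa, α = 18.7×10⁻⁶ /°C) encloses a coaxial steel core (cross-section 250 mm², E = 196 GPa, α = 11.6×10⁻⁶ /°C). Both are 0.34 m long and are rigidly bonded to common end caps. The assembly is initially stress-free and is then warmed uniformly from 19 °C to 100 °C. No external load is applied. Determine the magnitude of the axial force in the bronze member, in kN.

The bronze has the larger α, so on heating it would change length more than the steel if both were free. The rigid plates force a common final length, so the bronze is put into compression and the steel into tension, with equal and opposite forces P (no external load).
Compatibility of the two members (thermal + elastic change equal): (α₁ − α₂)ΔT = P·[1/(A₁E₁) + 1/(A₂E₂)].
|α₁ − α₂|·ΔT = 7.1×10⁻⁶ × 81 = 0.0005751.
1/(A₁E₁) + 1/(A₂E₂) = 1/(1200×106×10³) + 1/(250×196×10³) = 2.827×10⁻⁸ N⁻¹.
P = 0.0005751 / 2.827×10⁻⁸ = 20340 N = 20.34 kN.

P ≈ 20.3 kN (compressive in the bronze)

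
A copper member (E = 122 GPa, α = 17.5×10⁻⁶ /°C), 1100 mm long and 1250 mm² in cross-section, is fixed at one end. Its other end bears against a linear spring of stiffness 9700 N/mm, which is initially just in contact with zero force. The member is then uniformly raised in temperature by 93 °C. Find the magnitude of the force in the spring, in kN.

P ≈ 16.2 kN

If the spring were absent the member would lengthen by αΔT L = 17.5×10⁻⁶ × 93 × 1100 = 1.79 mm.
With a force P in the spring, the elastic change of the member is PL/(AE) and that of the spring is P/k; compatibility requires their sum to equal δ_free.
So P = δ_free / [L/(AE) + 1/k] = 1.79 / [ 1100/(1250×122×10³) + 1/(9700) ].
P = 1.79 / 0.0001103 = 16230 N.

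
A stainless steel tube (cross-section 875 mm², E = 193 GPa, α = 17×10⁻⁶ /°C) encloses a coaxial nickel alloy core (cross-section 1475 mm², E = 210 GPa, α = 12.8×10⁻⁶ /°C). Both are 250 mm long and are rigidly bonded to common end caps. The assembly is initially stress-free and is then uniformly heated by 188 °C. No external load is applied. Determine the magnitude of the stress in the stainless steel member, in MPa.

σ ≈ 98.6 MPa (compressive)

Equilibrium of a rigid end plate with no external load gives equal and opposite internal forces ±P in the two members. Since α_{stainless steel} > α_{nickel alloy}, heating drives the stainless steel into compression and the nickel alloy into tension.
Setting the final lengths equal and cancelling L: (α₁ − α₂)ΔT = P/(A₁E₁) + P/(A₂E₂).
|α₁ − α₂|·ΔT = 4.2×10⁻⁶ × 188 = 0.0007896.
1/(A₁E₁) + 1/(A₂E₂) = 1/(875×193×10³) + 1/(1475×210×10³) = 9.15×10⁻⁹ N⁻¹.
P = 0.0007896 / 9.15×10⁻⁹ = 86300 N = 86.3 kN.
σ_{stainless steel} = P/A₁ = 86300/875 = 98.62 MPa, compressive.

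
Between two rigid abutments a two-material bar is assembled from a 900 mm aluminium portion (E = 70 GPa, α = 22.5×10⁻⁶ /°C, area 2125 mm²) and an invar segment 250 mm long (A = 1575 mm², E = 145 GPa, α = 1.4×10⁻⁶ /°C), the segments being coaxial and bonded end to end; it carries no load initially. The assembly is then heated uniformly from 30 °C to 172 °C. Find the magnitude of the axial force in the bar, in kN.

Free thermal expansion of the whole bar: Σ αᵢΔT Lᵢ = 22.5×10⁻⁶×142×900 + 1.4×10⁻⁶×142×250 = 2.925 mm.
Since the ends are fixed, an axial force P builds up, equal in every segment, with P · Σ Lᵢ/(AᵢEᵢ) = δ_free.
The series flexibility is Σ Lᵢ/(AᵢEᵢ) = 900/(2125×70×10³) + 250/(1575×145×10³) = 7.145×10⁻⁶ mm/N.
So P = 2.925 / 7.145×10⁻⁶ = 409.4 kN, compressive.

P ≈ 409 kN (compressive)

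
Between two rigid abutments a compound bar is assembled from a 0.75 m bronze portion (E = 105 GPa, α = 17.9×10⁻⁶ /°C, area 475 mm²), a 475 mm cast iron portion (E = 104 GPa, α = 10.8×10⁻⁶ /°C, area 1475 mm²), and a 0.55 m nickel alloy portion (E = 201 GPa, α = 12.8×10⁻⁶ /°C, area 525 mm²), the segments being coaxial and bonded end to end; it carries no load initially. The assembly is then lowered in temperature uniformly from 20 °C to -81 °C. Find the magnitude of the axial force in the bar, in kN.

If the supports were absent, the total length change would be Σ αᵢΔT Lᵢ = 17.9×10⁻⁶×101×750 + 10.8×10⁻⁶×101×475 + 12.8×10⁻⁶×101×550 = 2.585 mm.
Since the ends are fixed, an axial force P builds up, equal in every segment, with P · Σ Lᵢ/(AᵢEᵢ) = δ_free.
The series flexibility is Σ Lᵢ/(AᵢEᵢ) = 750/(475×105×10³) + 475/(1475×104×10³) + 550/(525×201×10³) = 2.335×10⁻⁵ mm/N.
Hence P = δ_free / Σ(L/AE) = 2.585/2.335×10⁻⁵ = 110.7 kN (tensile).

P ≈ 111 kN (tensile)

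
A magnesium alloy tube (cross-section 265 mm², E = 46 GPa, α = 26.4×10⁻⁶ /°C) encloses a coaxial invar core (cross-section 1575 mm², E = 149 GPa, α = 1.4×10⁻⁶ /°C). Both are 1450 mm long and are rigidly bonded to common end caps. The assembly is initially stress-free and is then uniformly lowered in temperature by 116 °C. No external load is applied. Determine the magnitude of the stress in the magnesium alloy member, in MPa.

σ ≈ 127 MPa (tensile)

The magnesium alloy has the larger α, so on cooling it would change length more than the invar if both were free. The rigid plates force a common final length, so the magnesium alloy is put into tension and the invar into compression, with equal and opposite forces P (no external load).
Equating the net (thermal + elastic) strains gives |α₁ − α₂|·ΔT = P·[1/(A₁E₁) + 1/(A₂E₂)].
|α₁ − α₂|·ΔT = 25×10⁻⁶ × 116 = 0.0029.
1/(A₁E₁) + 1/(A₂E₂) = 1/(265×46×10³) + 1/(1575×149×10³) = 8.63×10⁻⁸ N⁻¹.
So P = 0.0029 / 8.63×10⁻⁸ = 33.61 kN.
σ_{magnesium alloy} = P/A₁ = 33610/265 = 126.8 MPa, tensile.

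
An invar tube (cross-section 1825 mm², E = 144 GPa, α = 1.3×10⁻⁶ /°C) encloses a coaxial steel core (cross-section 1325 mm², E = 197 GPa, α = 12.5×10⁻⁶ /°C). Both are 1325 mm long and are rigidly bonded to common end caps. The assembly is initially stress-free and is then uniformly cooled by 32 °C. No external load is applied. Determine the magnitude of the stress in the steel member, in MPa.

σ ≈ 35.4 MPa (tensile)

The steel has the larger α, so on cooling it would change length more than the invar if both were free. The rigid plates force a common final length, so the steel is put into tension and the invar into compression, with equal and opposite forces P (no external load).
Compatibility of the two members (thermal + elastic change equal): (α₁ − α₂)ΔT = P·[1/(A₁E₁) + 1/(A₂E₂)].
|α₁ − α₂|·ΔT = 11.2×10⁻⁶ × 32 = 0.0003584.
1/(A₁E₁) + 1/(A₂E₂) = 1/(1825×144×10³) + 1/(1325×197×10³) = 7.636×10⁻⁹ N⁻¹.
So P = 0.0003584 / 7.636×10⁻⁹ = 46.93 kN.
σ_{steel} = P/A₂ = 46930/1325 = 35.42 MPa, tensile.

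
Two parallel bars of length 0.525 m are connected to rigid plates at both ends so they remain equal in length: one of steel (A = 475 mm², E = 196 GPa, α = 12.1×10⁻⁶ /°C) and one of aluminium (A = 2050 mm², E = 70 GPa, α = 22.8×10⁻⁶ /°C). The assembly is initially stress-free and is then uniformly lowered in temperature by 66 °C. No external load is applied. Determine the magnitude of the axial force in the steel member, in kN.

P ≈ 39.9 kN (compressive in the steel)

Both members must finish at the same length. With the larger α, the aluminium tends to over-contract; the plates restrain it, putting the aluminium in tension and the steel in compression. With no external load the two internal forces are equal and opposite, magnitude P.
Compatibility of the two members (thermal + elastic change equal): (α₁ − α₂)ΔT = P·[1/(A₁E₁) + 1/(A₂E₂)].
|α₁ − α₂|·ΔT = 10.7×10⁻⁶ × 66 = 0.0007062.
1/(A₁E₁) + 1/(A₂E₂) = 1/(475×196×10³) + 1/(2050×70×10³) = 1.771×10⁻⁸ N⁻¹.
P = 0.0007062 / 1.771×10⁻⁸ = 39880 N = 39.88 kN.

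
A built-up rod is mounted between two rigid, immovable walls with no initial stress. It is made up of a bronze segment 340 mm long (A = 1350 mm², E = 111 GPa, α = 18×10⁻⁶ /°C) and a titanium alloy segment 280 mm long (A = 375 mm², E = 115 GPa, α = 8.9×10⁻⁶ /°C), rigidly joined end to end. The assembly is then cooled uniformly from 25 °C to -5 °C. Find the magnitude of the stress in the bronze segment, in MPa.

σ ≈ 21.8 MPa (tensile)

With the walls removed the bar would change length by δ_free = Σ αᵢΔT Lᵢ = 18×10⁻⁶×30×340 + 8.9×10⁻⁶×30×280 = 0.2584 mm.
The rigid supports impose zero overall length change; the single axial force P common to all segments must satisfy P Σ Lᵢ/(AᵢEᵢ) = δ_free.
Σ Lᵢ/(AᵢEᵢ) = 340/(1350×111×10³) + 280/(375×115×10³) = 8.762×10⁻⁶ mm/N.
Hence P = δ_free / Σ(L/AE) = 0.2584/8.762×10⁻⁶ = 29.49 kN (tensile).
σ_{bronze} = P / A = 29490 / 1350 = 21.84 MPa.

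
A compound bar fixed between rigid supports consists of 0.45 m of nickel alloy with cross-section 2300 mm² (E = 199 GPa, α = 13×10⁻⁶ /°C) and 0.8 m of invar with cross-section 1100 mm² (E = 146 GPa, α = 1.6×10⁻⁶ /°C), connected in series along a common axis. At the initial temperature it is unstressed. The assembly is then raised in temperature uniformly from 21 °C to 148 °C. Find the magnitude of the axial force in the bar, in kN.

With the walls removed the bar would change length by δ_free = Σ αᵢΔT Lᵢ = 13×10⁻⁶×127×450 + 1.6×10⁻⁶×127×800 = 0.9055 mm.
The walls prevent any net length change, so an axial force P (same in every segment) develops. Compatibility: P · Σ Lᵢ/(AᵢEᵢ) = δ_free.
The series flexibility is Σ Lᵢ/(AᵢEᵢ) = 450/(2300×199×10³) + 800/(1100×146×10³) = 5.964×10⁻⁶ mm/N.
Hence P = δ_free / Σ(L/AE) = 0.9055/5.964×10⁻⁶ = 151.8 kN (compressive).

P ≈ 152 kN (compressive)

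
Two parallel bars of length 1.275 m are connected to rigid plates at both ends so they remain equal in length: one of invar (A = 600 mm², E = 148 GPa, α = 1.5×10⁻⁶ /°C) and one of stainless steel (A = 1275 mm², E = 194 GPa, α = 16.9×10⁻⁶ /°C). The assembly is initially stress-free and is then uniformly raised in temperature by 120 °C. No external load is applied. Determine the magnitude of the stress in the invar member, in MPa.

The stainless steel has the larger α, so on heating it would change length more than the invar if both were free. The rigid plates force a common final length, so the stainless steel is put into compression and the invar into tension, with equal and opposite forces P (no external load).
Equating the net (thermal + elastic) strains gives |α₁ − α₂|·ΔT = P·[1/(A₁E₁) + 1/(A₂E₂)].
|α₁ − α₂|·ΔT = 15.4×10⁻⁶ × 120 = 0.001848.
1/(A₁E₁) + 1/(A₂E₂) = 1/(600×148×10³) + 1/(1275×194×10³) = 1.53×10⁻⁸ N⁻¹.
P = 0.001848 / 1.53×10⁻⁸ = 120800 N = 120.8 kN.
σ_{invar} = P/A₁ = 120800/600 = 201.3 MPa, tensile.

σ ≈ 201 MPa (tensile)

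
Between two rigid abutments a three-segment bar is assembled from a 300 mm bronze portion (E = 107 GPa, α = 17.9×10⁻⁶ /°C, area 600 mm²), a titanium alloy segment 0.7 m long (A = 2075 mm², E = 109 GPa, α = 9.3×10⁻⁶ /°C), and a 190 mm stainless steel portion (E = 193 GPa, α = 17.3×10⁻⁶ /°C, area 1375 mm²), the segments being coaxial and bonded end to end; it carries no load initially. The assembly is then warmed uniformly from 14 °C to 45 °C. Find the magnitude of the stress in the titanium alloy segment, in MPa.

If the supports were absent, the total length change would be Σ αᵢΔT Lᵢ = 17.9×10⁻⁶×31×300 + 9.3×10⁻⁶×31×700 + 17.3×10⁻⁶×31×190 = 0.4702 mm.
Since the ends are fixed, an axial force P builds up, equal in every segment, with P · Σ Lᵢ/(AᵢEᵢ) = δ_free.
The series flexibility is Σ Lᵢ/(AᵢEᵢ) = 300/(600×107×10³) + 700/(2075×109×10³) + 190/(1375×193×10³) = 8.484×10⁻⁶ mm/N.
Hence P = δ_free / Σ(L/AE) = 0.4702/8.484×10⁻⁶ = 55.42 kN (compressive).
σ_{titanium alloy} = P / A = 55420 / 2075 = 26.71 MPa.

σ ≈ 26.7 MPa (compressive)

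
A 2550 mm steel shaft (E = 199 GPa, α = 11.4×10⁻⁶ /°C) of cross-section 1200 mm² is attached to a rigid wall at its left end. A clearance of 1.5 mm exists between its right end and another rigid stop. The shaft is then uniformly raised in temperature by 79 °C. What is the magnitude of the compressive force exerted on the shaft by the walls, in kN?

If the wall were absent the shaft would grow by αΔT L = 11.4×10⁻⁶ × 79 × 2550 = 2.297 mm.
After closing the 1.5 mm clearance, 2.297 − 1.5 = 0.7965 mm of expansion remains to be suppressed by the wall.
So σ = E(δ_free − g)/L = 199×10³ × 0.7965/2550 = 62.16 MPa.
P = σA = 62.16 × 1200 = 74.59 kN.

P ≈ 74.6 kN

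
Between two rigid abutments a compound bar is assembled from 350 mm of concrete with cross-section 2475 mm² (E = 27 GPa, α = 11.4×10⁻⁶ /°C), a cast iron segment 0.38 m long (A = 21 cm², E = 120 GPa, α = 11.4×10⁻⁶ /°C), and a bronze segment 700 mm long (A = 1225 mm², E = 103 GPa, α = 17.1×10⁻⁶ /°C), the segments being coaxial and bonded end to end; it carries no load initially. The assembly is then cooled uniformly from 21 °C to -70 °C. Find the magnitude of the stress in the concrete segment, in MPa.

With the walls removed the bar would change length by δ_free = Σ αᵢΔT Lᵢ = 11.4×10⁻⁶×91×350 + 11.4×10⁻⁶×91×380 + 17.1×10⁻⁶×91×700 = 1.847 mm.
Since the ends are fixed, an axial force P builds up, equal in every segment, with P · Σ Lᵢ/(AᵢEᵢ) = δ_free.
Σ Lᵢ/(AᵢEᵢ) = 350/(2475×27×10³) + 380/(2100×120×10³) + 700/(1225×103×10³) = 1.229×10⁻⁵ mm/N.
So P = 1.847 / 1.229×10⁻⁵ = 150.2 kN, tensile.
σ_{concrete} = P / A = 150200 / 2475 = 60.69 MPa.

σ ≈ 60.7 MPa (tensile)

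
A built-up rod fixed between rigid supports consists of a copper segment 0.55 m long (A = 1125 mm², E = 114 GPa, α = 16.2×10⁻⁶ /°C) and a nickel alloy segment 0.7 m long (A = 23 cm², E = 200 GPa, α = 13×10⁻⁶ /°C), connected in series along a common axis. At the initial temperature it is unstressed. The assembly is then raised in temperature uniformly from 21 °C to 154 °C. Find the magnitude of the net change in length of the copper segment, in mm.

Free thermal expansion of the whole bar: Σ αᵢΔT Lᵢ = 16.2×10⁻⁶×133×550 + 13×10⁻⁶×133×700 = 2.395 mm.
The walls prevent any net length change, so an axial force P (same in every segment) develops. Compatibility: P · Σ Lᵢ/(AᵢEᵢ) = δ_free.
The series flexibility is Σ Lᵢ/(AᵢEᵢ) = 550/(1125×114×10³) + 700/(2300×200×10³) = 5.81×10⁻⁶ mm/N.
So P = 2.395 / 5.81×10⁻⁶ = 412.3 kN, compressive.
For the copper segment, free thermal change = 16.2×10⁻⁶×133×550 = 1.185 mm and elastic change from P = 412300×550/(1125×114×10³) = 1.768 mm; these oppose, so the net change is 0.583 mm (segment shortens).

|ΔL| ≈ 0.583 mm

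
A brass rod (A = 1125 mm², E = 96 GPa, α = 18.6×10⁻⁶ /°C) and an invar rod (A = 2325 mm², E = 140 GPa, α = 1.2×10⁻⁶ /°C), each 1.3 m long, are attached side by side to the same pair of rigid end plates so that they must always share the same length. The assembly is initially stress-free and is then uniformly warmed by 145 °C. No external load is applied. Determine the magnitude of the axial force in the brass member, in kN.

Both members must finish at the same length. With the larger α, the brass tends to over-expand; the plates restrain it, putting the brass in compression and the invar in tension. With no external load the two internal forces are equal and opposite, magnitude P.
Setting the final lengths equal and cancelling L: (α₁ − α₂)ΔT = P/(A₁E₁) + P/(A₂E₂).
|α₁ − α₂|·ΔT = 17.4×10⁻⁶ × 145 = 0.002523.
1/(A₁E₁) + 1/(A₂E₂) = 1/(1125×96×10³) + 1/(2325×140×10³) = 1.233×10⁻⁸ N⁻¹.
So P = 0.002523 / 1.233×10⁻⁸ = 204.6 kN.

P ≈ 205 kN (compressive in the brass)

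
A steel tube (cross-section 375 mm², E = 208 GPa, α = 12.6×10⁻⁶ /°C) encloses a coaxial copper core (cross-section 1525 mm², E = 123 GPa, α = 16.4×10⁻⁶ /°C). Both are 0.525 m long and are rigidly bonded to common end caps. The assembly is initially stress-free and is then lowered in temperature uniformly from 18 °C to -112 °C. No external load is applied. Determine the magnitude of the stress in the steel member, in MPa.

σ ≈ 72.6 MPa (compressive)

Both members must finish at the same length. With the larger α, the copper tends to over-contract; the plates restrain it, putting the copper in tension and the steel in compression. With no external load the two internal forces are equal and opposite, magnitude P.
Setting the final lengths equal and cancelling L: (α₁ − α₂)ΔT = P/(A₁E₁) + P/(A₂E₂).
|α₁ − α₂|·ΔT = 3.8×10⁻⁶ × 130 = 0.000494.
1/(A₁E₁) + 1/(A₂E₂) = 1/(375×208×10³) + 1/(1525×123×10³) = 1.815×10⁻⁸ N⁻¹.
P = 0.000494 / 1.815×10⁻⁸ = 27220 N = 27.22 kN.
σ_{steel} = P/A₁ = 27220/375 = 72.57 MPa, compressive.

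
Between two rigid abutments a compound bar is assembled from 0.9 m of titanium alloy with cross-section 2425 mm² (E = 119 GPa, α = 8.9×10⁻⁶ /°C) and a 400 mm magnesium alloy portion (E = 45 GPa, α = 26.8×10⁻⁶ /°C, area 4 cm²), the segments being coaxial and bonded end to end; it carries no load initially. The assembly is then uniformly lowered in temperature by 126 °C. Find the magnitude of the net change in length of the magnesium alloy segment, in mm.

|ΔL| ≈ 0.719 mm

With the walls removed the bar would change length by δ_free = Σ αᵢΔT Lᵢ = 8.9×10⁻⁶×126×900 + 26.8×10⁻⁶×126×400 = 2.36 mm.
The walls prevent any net length change, so an axial force P (same in every segment) develops. Compatibility: P · Σ Lᵢ/(AᵢEᵢ) = δ_free.
The series flexibility is Σ Lᵢ/(AᵢEᵢ) = 900/(2425×119×10³) + 400/(400×45×10³) = 2.534×10⁻⁵ mm/N.
So P = 2.36 / 2.534×10⁻⁵ = 93.13 kN, tensile.
For the magnesium alloy segment, free thermal change = 26.8×10⁻⁶×126×400 = 1.351 mm and elastic change from P = 93130×400/(400×45×10³) = 2.07 mm; these oppose, so the net change is 0.719 mm (segment lengthens).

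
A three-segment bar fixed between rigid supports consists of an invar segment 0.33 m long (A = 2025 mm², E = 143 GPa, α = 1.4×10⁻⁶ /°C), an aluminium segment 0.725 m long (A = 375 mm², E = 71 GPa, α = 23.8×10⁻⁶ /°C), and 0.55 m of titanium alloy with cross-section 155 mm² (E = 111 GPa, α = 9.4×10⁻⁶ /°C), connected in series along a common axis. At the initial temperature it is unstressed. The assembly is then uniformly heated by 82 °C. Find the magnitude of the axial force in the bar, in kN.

P ≈ 31.1 kN (compressive)

With the walls removed the bar would change length by δ_free = Σ αᵢΔT Lᵢ = 1.4×10⁻⁶×82×330 + 23.8×10⁻⁶×82×725 + 9.4×10⁻⁶×82×550 = 1.877 mm.
The rigid supports impose zero overall length change; the single axial force P common to all segments must satisfy P Σ Lᵢ/(AᵢEᵢ) = δ_free.
Σ Lᵢ/(AᵢEᵢ) = 330/(2025×143×10³) + 725/(375×71×10³) + 550/(155×111×10³) = 6.034×10⁻⁵ mm/N.
P = 1.877 / 6.034×10⁻⁵ = 31100 N = 31.1 kN, compressive.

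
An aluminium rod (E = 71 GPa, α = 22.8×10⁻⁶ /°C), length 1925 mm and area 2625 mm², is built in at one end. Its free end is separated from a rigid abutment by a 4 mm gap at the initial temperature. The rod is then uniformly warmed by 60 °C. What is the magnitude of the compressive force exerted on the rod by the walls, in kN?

P ≈ 0 kN

Free thermal elongation = αΔT L = 22.8×10⁻⁶ × 60 × 1925 = 2.633 mm.
This is smaller than the 4 mm clearance, so the rod expands freely without reaching the stop — the stress is zero.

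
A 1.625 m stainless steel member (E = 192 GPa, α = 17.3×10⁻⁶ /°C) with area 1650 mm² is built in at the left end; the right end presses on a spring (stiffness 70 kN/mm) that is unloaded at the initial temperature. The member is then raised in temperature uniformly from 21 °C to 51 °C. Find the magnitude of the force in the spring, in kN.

If the spring were absent the member would lengthen by αΔT L = 17.3×10⁻⁶ × 30 × 1625 = 0.8434 mm.
With a force P in the spring, the elastic change of the member is PL/(AE) and that of the spring is P/k; compatibility requires their sum to equal δ_free.
So P = δ_free / [L/(AE) + 1/k] = 0.8434 / [ 1625/(1650×192×10³) + 1/(70×10³) ].
P = 0.8434 / 1.942×10⁻⁵ = 43440 N.

P ≈ 43.4 kN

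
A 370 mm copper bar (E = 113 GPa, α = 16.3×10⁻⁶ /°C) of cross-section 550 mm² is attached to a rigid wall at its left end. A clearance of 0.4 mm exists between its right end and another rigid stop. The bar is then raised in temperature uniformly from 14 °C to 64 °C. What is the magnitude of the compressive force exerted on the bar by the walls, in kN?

P ≈ 0 kN

Unrestrained expansion: δ_free = αΔT L = 16.3×10⁻⁶ × 50 × 370 = 0.3015 mm.
This is smaller than the 0.4 mm clearance, so the bar expands freely without reaching the stop — the stress is zero.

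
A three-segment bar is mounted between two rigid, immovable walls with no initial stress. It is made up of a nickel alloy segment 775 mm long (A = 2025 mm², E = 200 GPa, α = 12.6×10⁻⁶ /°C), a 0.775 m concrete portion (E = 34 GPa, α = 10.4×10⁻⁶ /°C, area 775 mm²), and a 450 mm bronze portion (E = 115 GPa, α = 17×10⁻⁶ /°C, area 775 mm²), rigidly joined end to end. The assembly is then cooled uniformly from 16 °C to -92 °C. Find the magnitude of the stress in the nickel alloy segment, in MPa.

σ ≈ 37.4 MPa (tensile)

If the supports were absent, the total length change would be Σ αᵢΔT Lᵢ = 12.6×10⁻⁶×108×775 + 10.4×10⁻⁶×108×775 + 17×10⁻⁶×108×450 = 2.751 mm.
The rigid supports impose zero overall length change; the single axial force P common to all segments must satisfy P Σ Lᵢ/(AᵢEᵢ) = δ_free.
The series flexibility is Σ Lᵢ/(AᵢEᵢ) = 775/(2025×200×10³) + 775/(775×34×10³) + 450/(775×115×10³) = 3.637×10⁻⁵ mm/N.
So P = 2.751 / 3.637×10⁻⁵ = 75.64 kN, tensile.
σ_{nickel alloy} = P / A = 75640 / 2025 = 37.35 MPa.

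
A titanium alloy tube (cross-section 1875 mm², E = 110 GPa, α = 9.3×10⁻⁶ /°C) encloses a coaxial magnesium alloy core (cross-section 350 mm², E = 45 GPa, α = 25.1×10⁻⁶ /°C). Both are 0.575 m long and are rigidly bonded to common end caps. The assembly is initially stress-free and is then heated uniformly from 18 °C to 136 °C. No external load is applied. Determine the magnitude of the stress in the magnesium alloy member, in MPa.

σ ≈ 77.9 MPa (compressive)

Both members must finish at the same length. With the larger α, the magnesium alloy tends to over-expand; the plates restrain it, putting the magnesium alloy in compression and the titanium alloy in tension. With no external load the two internal forces are equal and opposite, magnitude P.
Compatibility of the two members (thermal + elastic change equal): (α₁ − α₂)ΔT = P·[1/(A₁E₁) + 1/(A₂E₂)].
|α₁ − α₂|·ΔT = 15.8×10⁻⁶ × 118 = 0.001864.
1/(A₁E₁) + 1/(A₂E₂) = 1/(1875×110×10³) + 1/(350×45×10³) = 6.834×10⁻⁸ N⁻¹.
P = 0.001864 / 6.834×10⁻⁸ = 27280 N = 27.28 kN.
σ_{magnesium alloy} = P/A₂ = 27280/350 = 77.95 MPa, compressive.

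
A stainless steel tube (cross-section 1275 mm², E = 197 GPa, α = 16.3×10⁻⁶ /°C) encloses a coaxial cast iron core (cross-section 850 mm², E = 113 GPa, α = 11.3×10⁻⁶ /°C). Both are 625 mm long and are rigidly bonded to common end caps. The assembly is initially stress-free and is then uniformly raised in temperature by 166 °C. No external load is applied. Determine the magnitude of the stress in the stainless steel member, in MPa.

σ ≈ 45.2 MPa (compressive)

Both members must finish at the same length. With the larger α, the stainless steel tends to over-expand; the plates restrain it, putting the stainless steel in compression and the cast iron in tension. With no external load the two internal forces are equal and opposite, magnitude P.
Compatibility of the two members (thermal + elastic change equal): (α₁ − α₂)ΔT = P·[1/(A₁E₁) + 1/(A₂E₂)].
|α₁ − α₂|·ΔT = 5×10⁻⁶ × 166 = 0.00083.
1/(A₁E₁) + 1/(A₂E₂) = 1/(1275×197×10³) + 1/(850×113×10³) = 1.439×10⁻⁸ N⁻¹.
P = 0.00083 / 1.439×10⁻⁸ = 57670 N = 57.67 kN.
σ_{stainless steel} = P/A₁ = 57670/1275 = 45.23 MPa, compressive.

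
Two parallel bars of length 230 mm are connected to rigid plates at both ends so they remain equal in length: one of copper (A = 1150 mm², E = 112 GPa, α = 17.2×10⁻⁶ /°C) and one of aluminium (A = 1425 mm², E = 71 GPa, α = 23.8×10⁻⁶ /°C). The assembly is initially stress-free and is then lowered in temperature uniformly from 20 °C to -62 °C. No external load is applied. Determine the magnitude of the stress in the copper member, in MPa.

Equilibrium of a rigid end plate with no external load gives equal and opposite internal forces ±P in the two members. Since α_{aluminium} > α_{copper}, cooling drives the aluminium into tension and the copper into compression.
Equating the net (thermal + elastic) strains gives |α₁ − α₂|·ΔT = P·[1/(A₁E₁) + 1/(A₂E₂)].
|α₁ − α₂|·ΔT = 6.6×10⁻⁶ × 82 = 0.0005412.
1/(A₁E₁) + 1/(A₂E₂) = 1/(1150×112×10³) + 1/(1425×71×10³) = 1.765×10⁻⁸ N⁻¹.
So P = 0.0005412 / 1.765×10⁻⁸ = 30.67 kN.
σ_{copper} = P/A₁ = 30670/1150 = 26.67 MPa, compressive.

σ ≈ 26.7 MPa (compressive)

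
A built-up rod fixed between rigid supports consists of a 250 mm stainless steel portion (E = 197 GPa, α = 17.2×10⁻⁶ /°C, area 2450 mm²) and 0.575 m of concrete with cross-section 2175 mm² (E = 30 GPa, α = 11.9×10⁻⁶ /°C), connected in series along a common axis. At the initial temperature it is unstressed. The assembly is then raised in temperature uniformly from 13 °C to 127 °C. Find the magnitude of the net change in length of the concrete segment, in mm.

|ΔL| ≈ 0.42 mm

Free thermal expansion of the whole bar: Σ αᵢΔT Lᵢ = 17.2×10⁻⁶×114×250 + 11.9×10⁻⁶×114×575 = 1.27 mm.
Since the ends are fixed, an axial force P builds up, equal in every segment, with P · Σ Lᵢ/(AᵢEᵢ) = δ_free.
The series flexibility is Σ Lᵢ/(AᵢEᵢ) = 250/(2450×197×10³) + 575/(2175×30×10³) = 9.33×10⁻⁶ mm/N.
Hence P = δ_free / Σ(L/AE) = 1.27/9.33×10⁻⁶ = 136.1 kN (compressive).
For the concrete segment, free thermal change = 11.9×10⁻⁶×114×575 = 0.78 mm and elastic change from P = 136100×575/(2175×30×10³) = 1.2 mm; these oppose, so the net change is 0.42 mm (segment shortens).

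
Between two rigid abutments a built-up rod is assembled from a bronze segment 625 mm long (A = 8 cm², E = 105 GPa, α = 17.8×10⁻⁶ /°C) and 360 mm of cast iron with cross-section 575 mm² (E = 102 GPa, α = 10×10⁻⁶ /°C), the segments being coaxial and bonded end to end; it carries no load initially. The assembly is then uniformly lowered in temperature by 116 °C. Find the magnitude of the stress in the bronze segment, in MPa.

If the supports were absent, the total length change would be Σ αᵢΔT Lᵢ = 17.8×10⁻⁶×116×625 + 10×10⁻⁶×116×360 = 1.708 mm.
Since the ends are fixed, an axial force P builds up, equal in every segment, with P · Σ Lᵢ/(AᵢEᵢ) = δ_free.
The series flexibility is Σ Lᵢ/(AᵢEᵢ) = 625/(800×105×10³) + 360/(575×102×10³) = 1.358×10⁻⁵ mm/N.
P = 1.708 / 1.358×10⁻⁵ = 125800 N = 125.8 kN, tensile.
σ_{bronze} = P / A = 125800 / 800 = 157.2 MPa.

σ ≈ 157 MPa (tensile)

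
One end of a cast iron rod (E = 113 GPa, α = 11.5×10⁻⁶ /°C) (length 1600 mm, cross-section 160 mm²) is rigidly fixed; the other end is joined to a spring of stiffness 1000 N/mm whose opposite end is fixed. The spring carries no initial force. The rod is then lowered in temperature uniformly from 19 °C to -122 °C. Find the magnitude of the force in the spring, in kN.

P ≈ 2.38 kN

If the spring were absent the rod would shorten by αΔT L = 11.5×10⁻⁶ × 141 × 1600 = 2.594 mm.
Let P be the tensile force in the spring. The rod extends elastically by PL/(AE) and the spring stretches by P/k; together these equal δ_free.
So P = δ_free / [L/(AE) + 1/k] = 2.594 / [ 1600/(160×113×10³) + 1/(1000) ].
P = 2.594 / 0.001088 = 2383 N.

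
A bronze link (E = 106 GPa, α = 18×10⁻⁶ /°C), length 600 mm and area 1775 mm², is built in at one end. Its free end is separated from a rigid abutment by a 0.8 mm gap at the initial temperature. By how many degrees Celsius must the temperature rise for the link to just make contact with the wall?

ΔT ≈ 74.1 °C

The gap closes when αΔT L = 0.8 mm, since the link is still unstressed at that instant.
So ΔT = g/(αL) = 0.8/(18×10⁻⁶ × 600) = 74.07 °C.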